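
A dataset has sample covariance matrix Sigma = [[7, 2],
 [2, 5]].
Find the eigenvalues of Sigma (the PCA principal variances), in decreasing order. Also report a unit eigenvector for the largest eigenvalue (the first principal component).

Step 1 — characteristic polynomial of 2×2 Sigma:
  det(Sigma - λI) = λ² - trace · λ + det = 0.
  trace = 7 + 5 = 12, det = 7·5 - (2)² = 31.
Step 2 — discriminant:
  Δ = trace² - 4·det = 144 - 124 = 20.
Step 3 — eigenvalues:
  λ = (trace ± √Δ)/2 = (12 ± 4.4721)/2,
  λ_1 = 8.2361,  λ_2 = 3.7639.

Step 4 — unit eigenvector for λ_1: solve (Sigma - λ_1 I)v = 0. First row:
  (7 - 8.2361)·v_x + (2)·v_y = 0, i.e. (-1.2361)·v_x + (2)·v_y = 0,
  so v ∝ (b, λ_1 - a) = (2, 1.2361) = u.
  ||u|| = √((2)² + (1.2361)²) = √(5.5279) ≈ 2.3511,
  v_1 = u/||u|| ≈ (0.8507, 0.5257) (||v_1|| = 1).

λ_1 = 8.2361,  λ_2 = 3.7639;  v_1 ≈ (0.8507, 0.5257)


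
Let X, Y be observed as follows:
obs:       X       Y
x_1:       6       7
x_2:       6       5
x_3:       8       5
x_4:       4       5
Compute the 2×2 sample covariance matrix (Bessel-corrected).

Step 1 — column means:
  mean(X) = (6 + 6 + 8 + 4) / 4 = 24/4 = 6
  mean(Y) = (7 + 5 + 5 + 5) / 4 = 22/4 = 5.5

Step 2 — sample covariance S[i,j] = (1/(n-1)) · Σ_k (x_{k,i} - mean_i) · (x_{k,j} - mean_j), with n-1 = 3.
  S[X,X] = ((0)·(0) + (0)·(0) + (2)·(2) + (-2)·(-2)) / 3 = 8/3 = 2.6667
  S[X,Y] = ((0)·(1.5) + (0)·(-0.5) + (2)·(-0.5) + (-2)·(-0.5)) / 3 = 0/3 = 0
  S[Y,Y] = ((1.5)·(1.5) + (-0.5)·(-0.5) + (-0.5)·(-0.5) + (-0.5)·(-0.5)) / 3 = 3/3 = 1

S is symmetric (S[j,i] = S[i,j]). Assembling:

S = [[2.6667, 0],
 [0, 1]]


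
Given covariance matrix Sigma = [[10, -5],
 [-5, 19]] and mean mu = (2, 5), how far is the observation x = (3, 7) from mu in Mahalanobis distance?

Step 1 — centre the observation: (x - mu) = (1, 2).

Step 2 — invert Sigma. det(Sigma) = 10·19 - (-5)² = 165.
  Sigma^{-1} = (1/det) · [[d, -b], [-b, a]] = [[0.1152, 0.0303],
 [0.0303, 0.0606]].

Step 3 — form the quadratic (x - mu)^T · Sigma^{-1} · (x - mu):
  Sigma^{-1} · (x - mu) = (0.1758, 0.1515).
  (x - mu)^T · [Sigma^{-1} · (x - mu)] = (1)·(0.1758) + (2)·(0.1515) = 0.4788.

Step 4 — take square root: d = √(0.4788) ≈ 0.6919.

d(x, mu) = √(0.4788) ≈ 0.6919


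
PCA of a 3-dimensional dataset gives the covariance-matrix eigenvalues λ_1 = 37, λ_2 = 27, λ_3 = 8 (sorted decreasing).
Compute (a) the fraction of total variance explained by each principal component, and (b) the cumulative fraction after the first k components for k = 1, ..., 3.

Step 1 — total variance = trace(Sigma) = Σ λ_i = 37 + 27 + 8 = 72.

Step 2 — fraction explained by component i = λ_i / Σ λ:
  PC1: 37/72 = 0.5139
  PC2: 27/72 = 0.375
  PC3: 8/72 = 0.1111

Step 3 — cumulative fraction after k components = (λ_1 + ... + λ_k) / Σ λ:
  k = 1: 37/72 = 0.5139
  k = 2: (37 + 27)/72 = 64/72 = 0.8889
  k = 3: (37 + 27 + 8)/72 = 72/72 = 1

Summary (fraction, with percent):

explained: PC1 0.5139 (51.39%), PC2 0.375 (37.5%), PC3 0.1111 (11.11%);  cumulative: 0.5139, 0.8889, 1


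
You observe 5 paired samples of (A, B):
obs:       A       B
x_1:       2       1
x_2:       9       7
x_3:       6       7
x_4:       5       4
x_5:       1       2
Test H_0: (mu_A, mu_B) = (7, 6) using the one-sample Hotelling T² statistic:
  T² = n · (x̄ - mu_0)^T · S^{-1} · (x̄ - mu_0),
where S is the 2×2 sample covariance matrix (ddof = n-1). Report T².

Step 1 — sample mean vector:
  mean(A) = (2 + 9 + 6 + 5 + 1) / 5 = 23/5 = 4.6
  mean(B) = (1 + 7 + 7 + 4 + 2) / 5 = 21/5 = 4.2
  x̄ = (4.6, 4.2),  deviation x̄ - mu_0 = (4.6, 4.2) - (7, 6) = (-2.4, -1.8).

Step 2 — sample covariance matrix, S[i,j] = (1/(n-1)) · Σ_k (x_{k,i} - mean_i) · (x_{k,j} - mean_j), divisor n-1 = 4:
  S[A,A] = ((-2.6)·(-2.6) + (4.4)·(4.4) + (1.4)·(1.4) + (0.4)·(0.4) + (-3.6)·(-3.6)) / 4 = 41.2/4 = 10.3
  S[A,B] = ((-2.6)·(-3.2) + (4.4)·(2.8) + (1.4)·(2.8) + (0.4)·(-0.2) + (-3.6)·(-2.2)) / 4 = 32.4/4 = 8.1
  S[B,B] = ((-3.2)·(-3.2) + (2.8)·(2.8) + (2.8)·(2.8) + (-0.2)·(-0.2) + (-2.2)·(-2.2)) / 4 = 30.8/4 = 7.7
  S = [[10.3, 8.1],
 [8.1, 7.7]].

Step 3 — invert S. det(S) = 10.3·7.7 - (8.1)² = 13.7.
  S^{-1} = (1/det) · [[d, -b], [-b, a]] = [[0.562, -0.5912],
 [-0.5912, 0.7518]].

Step 4 — quadratic form (x̄ - mu_0)^T · S^{-1} · (x̄ - mu_0):
  S^{-1} · (x̄ - mu_0) = (-0.2847, 0.0657),
  (x̄ - mu_0)^T · [...] = (-2.4)·(-0.2847) + (-1.8)·(0.0657) = 0.565.

Step 5 — scale by n: T² = 5 · 0.565 = 2.8248.

T² ≈ 2.8248


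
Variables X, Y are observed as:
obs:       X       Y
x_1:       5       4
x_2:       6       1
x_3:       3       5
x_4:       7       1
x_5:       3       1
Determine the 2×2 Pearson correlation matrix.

Step 1 — column means:
  mean(X) = (5 + 6 + 3 + 7 + 3) / 5 = 24/5 = 4.8
  mean(Y) = (4 + 1 + 5 + 1 + 1) / 5 = 12/5 = 2.4

Step 2 — sample variances and covariances s[i,j] = (1/(n-1)) · Σ_k (x_{k,i} - mean_i) · (x_{k,j} - mean_j), with n-1 = 4:
  s[X,X] = ((0.2)·(0.2) + (1.2)·(1.2) + (-1.8)·(-1.8) + (2.2)·(2.2) + (-1.8)·(-1.8)) / 4 = 12.8/4 = 3.2
  s[X,Y] = ((0.2)·(1.6) + (1.2)·(-1.4) + (-1.8)·(2.6) + (2.2)·(-1.4) + (-1.8)·(-1.4)) / 4 = -6.6/4 = -1.65
  s[Y,Y] = ((1.6)·(1.6) + (-1.4)·(-1.4) + (2.6)·(2.6) + (-1.4)·(-1.4) + (-1.4)·(-1.4)) / 4 = 15.2/4 = 3.8
  Sample standard deviations s_i = √(s[i,i]):
  s(X) = √(3.2) = 1.7889
  s(Y) = √(3.8) = 1.9494

Step 3 — r_{ij} = s_{ij} / (s_i · s_j):
  r[X,X] = 1 (diagonal).
  r[X,Y] = -1.65 / (1.7889 · 1.9494) = -1.65 / 3.4871 = -0.4732
  r[Y,Y] = 1 (diagonal).

R is symmetric with unit diagonal. Assembling:

R = [[1, -0.4732],
 [-0.4732, 1]]


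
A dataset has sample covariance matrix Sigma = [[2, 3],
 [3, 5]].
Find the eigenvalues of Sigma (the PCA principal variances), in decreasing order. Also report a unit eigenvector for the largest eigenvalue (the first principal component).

Step 1 — characteristic polynomial of 2×2 Sigma:
  det(Sigma - λI) = λ² - trace · λ + det = 0.
  trace = 2 + 5 = 7, det = 2·5 - (3)² = 1.
Step 2 — discriminant:
  Δ = trace² - 4·det = 49 - 4 = 45.
Step 3 — eigenvalues:
  λ = (trace ± √Δ)/2 = (7 ± 6.7082)/2,
  λ_1 = 6.8541,  λ_2 = 0.1459.

Step 4 — unit eigenvector for λ_1: solve (Sigma - λ_1 I)v = 0. First row:
  (2 - 6.8541)·v_x + (3)·v_y = 0, i.e. (-4.8541)·v_x + (3)·v_y = 0,
  so v ∝ (b, λ_1 - a) = (3, 4.8541) = u.
  ||u|| = √((3)² + (4.8541)²) = √(32.5623) ≈ 5.7063,
  v_1 = u/||u|| ≈ (0.5257, 0.8507) (||v_1|| = 1).

λ_1 = 6.8541,  λ_2 = 0.1459;  v_1 ≈ (0.5257, 0.8507)


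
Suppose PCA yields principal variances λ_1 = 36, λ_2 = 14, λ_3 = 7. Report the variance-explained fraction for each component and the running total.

Step 1 — total variance = trace(Sigma) = Σ λ_i = 36 + 14 + 7 = 57.

Step 2 — fraction explained by component i = λ_i / Σ λ:
  PC1: 36/57 = 0.6316
  PC2: 14/57 = 0.2456
  PC3: 7/57 = 0.1228

Step 3 — cumulative fraction after k components = (λ_1 + ... + λ_k) / Σ λ:
  k = 1: 36/57 = 0.6316
  k = 2: (36 + 14)/57 = 50/57 = 0.8772
  k = 3: (36 + 14 + 7)/57 = 57/57 = 1

Summary (fraction, with percent):

explained: PC1 0.6316 (63.16%), PC2 0.2456 (24.56%), PC3 0.1228 (12.28%);  cumulative: 0.6316, 0.8772, 1


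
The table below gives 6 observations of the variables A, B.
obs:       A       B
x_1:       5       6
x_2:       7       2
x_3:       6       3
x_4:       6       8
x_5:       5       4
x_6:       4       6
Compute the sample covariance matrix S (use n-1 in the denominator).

Step 1 — column means:
  mean(A) = (5 + 7 + 6 + 6 + 5 + 4) / 6 = 33/6 = 5.5
  mean(B) = (6 + 2 + 3 + 8 + 4 + 6) / 6 = 29/6 = 4.8333

Step 2 — sample covariance S[i,j] = (1/(n-1)) · Σ_k (x_{k,i} - mean_i) · (x_{k,j} - mean_j), with n-1 = 5.
  S[A,A] = ((-0.5)·(-0.5) + (1.5)·(1.5) + (0.5)·(0.5) + (0.5)·(0.5) + (-0.5)·(-0.5) + (-1.5)·(-1.5)) / 5 = 5.5/5 = 1.1
  S[A,B] = ((-0.5)·(1.1667) + (1.5)·(-2.8333) + (0.5)·(-1.8333) + (0.5)·(3.1667) + (-0.5)·(-0.8333) + (-1.5)·(1.1667)) / 5 = -5.5/5 = -1.1
  S[B,B] = ((1.1667)·(1.1667) + (-2.8333)·(-2.8333) + (-1.8333)·(-1.8333) + (3.1667)·(3.1667) + (-0.8333)·(-0.8333) + (1.1667)·(1.1667)) / 5 = 24.8333/5 = 4.9667

S is symmetric (S[j,i] = S[i,j]). Assembling:

S = [[1.1, -1.1],
 [-1.1, 4.9667]]


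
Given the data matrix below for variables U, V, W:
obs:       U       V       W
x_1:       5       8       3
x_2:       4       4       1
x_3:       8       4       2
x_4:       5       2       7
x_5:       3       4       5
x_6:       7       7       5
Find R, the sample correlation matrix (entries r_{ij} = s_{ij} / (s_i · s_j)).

Step 1 — column means:
  mean(U) = (5 + 4 + 8 + 5 + 3 + 7) / 6 = 32/6 = 5.3333
  mean(V) = (8 + 4 + 4 + 2 + 4 + 7) / 6 = 29/6 = 4.8333
  mean(W) = (3 + 1 + 2 + 7 + 5 + 5) / 6 = 23/6 = 3.8333

Step 2 — sample variances and covariances s[i,j] = (1/(n-1)) · Σ_k (x_{k,i} - mean_i) · (x_{k,j} - mean_j), with n-1 = 5:
  s[U,U] = ((-0.3333)·(-0.3333) + (-1.3333)·(-1.3333) + (2.6667)·(2.6667) + (-0.3333)·(-0.3333) + (-2.3333)·(-2.3333) + (1.6667)·(1.6667)) / 5 = 17.3333/5 = 3.4667
  s[U,V] = ((-0.3333)·(3.1667) + (-1.3333)·(-0.8333) + (2.6667)·(-0.8333) + (-0.3333)·(-2.8333) + (-2.3333)·(-0.8333) + (1.6667)·(2.1667)) / 5 = 4.3333/5 = 0.8667
  s[U,W] = ((-0.3333)·(-0.8333) + (-1.3333)·(-2.8333) + (2.6667)·(-1.8333) + (-0.3333)·(3.1667) + (-2.3333)·(1.1667) + (1.6667)·(1.1667)) / 5 = -2.6667/5 = -0.5333
  s[V,V] = ((3.1667)·(3.1667) + (-0.8333)·(-0.8333) + (-0.8333)·(-0.8333) + (-2.8333)·(-2.8333) + (-0.8333)·(-0.8333) + (2.1667)·(2.1667)) / 5 = 24.8333/5 = 4.9667
  s[V,W] = ((3.1667)·(-0.8333) + (-0.8333)·(-2.8333) + (-0.8333)·(-1.8333) + (-2.8333)·(3.1667) + (-0.8333)·(1.1667) + (2.1667)·(1.1667)) / 5 = -6.1667/5 = -1.2333
  s[W,W] = ((-0.8333)·(-0.8333) + (-2.8333)·(-2.8333) + (-1.8333)·(-1.8333) + (3.1667)·(3.1667) + (1.1667)·(1.1667) + (1.1667)·(1.1667)) / 5 = 24.8333/5 = 4.9667
  Sample standard deviations s_i = √(s[i,i]):
  s(U) = √(3.4667) = 1.8619
  s(V) = √(4.9667) = 2.2286
  s(W) = √(4.9667) = 2.2286

Step 3 — r_{ij} = s_{ij} / (s_i · s_j):
  r[U,U] = 1 (diagonal).
  r[U,V] = 0.8667 / (1.8619 · 2.2286) = 0.8667 / 4.1494 = 0.2089
  r[U,W] = -0.5333 / (1.8619 · 2.2286) = -0.5333 / 4.1494 = -0.1285
  r[V,V] = 1 (diagonal).
  r[V,W] = -1.2333 / (2.2286 · 2.2286) = -1.2333 / 4.9667 = -0.2483
  r[W,W] = 1 (diagonal).

R is symmetric with unit diagonal. Assembling:

R = [[1, 0.2089, -0.1285],
 [0.2089, 1, -0.2483],
 [-0.1285, -0.2483, 1]]


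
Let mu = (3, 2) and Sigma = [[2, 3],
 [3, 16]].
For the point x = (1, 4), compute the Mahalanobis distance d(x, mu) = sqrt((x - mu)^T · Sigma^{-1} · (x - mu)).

Step 1 — centre the observation: (x - mu) = (-2, 2).

Step 2 — invert Sigma. det(Sigma) = 2·16 - (3)² = 23.
  Sigma^{-1} = (1/det) · [[d, -b], [-b, a]] = [[0.6957, -0.1304],
 [-0.1304, 0.087]].

Step 3 — form the quadratic (x - mu)^T · Sigma^{-1} · (x - mu):
  Sigma^{-1} · (x - mu) = (-1.6522, 0.4348).
  (x - mu)^T · [Sigma^{-1} · (x - mu)] = (-2)·(-1.6522) + (2)·(0.4348) = 4.1739.

Step 4 — take square root: d = √(4.1739) ≈ 2.043.

d(x, mu) = √(4.1739) ≈ 2.043


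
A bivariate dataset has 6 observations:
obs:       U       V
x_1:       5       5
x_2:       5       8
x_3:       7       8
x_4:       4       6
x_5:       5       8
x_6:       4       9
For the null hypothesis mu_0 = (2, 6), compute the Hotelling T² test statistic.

Step 1 — sample mean vector:
  mean(U) = (5 + 5 + 7 + 4 + 5 + 4) / 6 = 30/6 = 5
  mean(V) = (5 + 8 + 8 + 6 + 8 + 9) / 6 = 44/6 = 7.3333
  x̄ = (5, 7.3333),  deviation x̄ - mu_0 = (5, 7.3333) - (2, 6) = (3, 1.3333).

Step 2 — sample covariance matrix, S[i,j] = (1/(n-1)) · Σ_k (x_{k,i} - mean_i) · (x_{k,j} - mean_j), divisor n-1 = 5:
  S[U,U] = ((0)·(0) + (0)·(0) + (2)·(2) + (-1)·(-1) + (0)·(0) + (-1)·(-1)) / 5 = 6/5 = 1.2
  S[U,V] = ((0)·(-2.3333) + (0)·(0.6667) + (2)·(0.6667) + (-1)·(-1.3333) + (0)·(0.6667) + (-1)·(1.6667)) / 5 = 1/5 = 0.2
  S[V,V] = ((-2.3333)·(-2.3333) + (0.6667)·(0.6667) + (0.6667)·(0.6667) + (-1.3333)·(-1.3333) + (0.6667)·(0.6667) + (1.6667)·(1.6667)) / 5 = 11.3333/5 = 2.2667
  S = [[1.2, 0.2],
 [0.2, 2.2667]].

Step 3 — invert S. det(S) = 1.2·2.2667 - (0.2)² = 2.68.
  S^{-1} = (1/det) · [[d, -b], [-b, a]] = [[0.8458, -0.0746],
 [-0.0746, 0.4478]].

Step 4 — quadratic form (x̄ - mu_0)^T · S^{-1} · (x̄ - mu_0):
  S^{-1} · (x̄ - mu_0) = (2.4378, 0.3731),
  (x̄ - mu_0)^T · [...] = (3)·(2.4378) + (1.3333)·(0.3731) = 7.8109.

Step 5 — scale by n: T² = 6 · 7.8109 = 46.8657.

T² ≈ 46.8657


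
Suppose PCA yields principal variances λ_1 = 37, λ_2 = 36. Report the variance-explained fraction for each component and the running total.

Step 1 — total variance = trace(Sigma) = Σ λ_i = 37 + 36 = 73.

Step 2 — fraction explained by component i = λ_i / Σ λ:
  PC1: 37/73 = 0.5068
  PC2: 36/73 = 0.4932

Step 3 — cumulative fraction after k components = (λ_1 + ... + λ_k) / Σ λ:
  k = 1: 37/73 = 0.5068
  k = 2: (37 + 36)/73 = 73/73 = 1

Summary (fraction, with percent):

explained: PC1 0.5068 (50.68%), PC2 0.4932 (49.32%);  cumulative: 0.5068, 1


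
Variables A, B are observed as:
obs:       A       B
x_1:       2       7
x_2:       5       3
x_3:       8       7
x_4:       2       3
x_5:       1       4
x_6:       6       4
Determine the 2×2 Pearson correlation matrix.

Step 1 — column means:
  mean(A) = (2 + 5 + 8 + 2 + 1 + 6) / 6 = 24/6 = 4
  mean(B) = (7 + 3 + 7 + 3 + 4 + 4) / 6 = 28/6 = 4.6667

Step 2 — sample variances and covariances s[i,j] = (1/(n-1)) · Σ_k (x_{k,i} - mean_i) · (x_{k,j} - mean_j), with n-1 = 5:
  s[A,A] = ((-2)·(-2) + (1)·(1) + (4)·(4) + (-2)·(-2) + (-3)·(-3) + (2)·(2)) / 5 = 38/5 = 7.6
  s[A,B] = ((-2)·(2.3333) + (1)·(-1.6667) + (4)·(2.3333) + (-2)·(-1.6667) + (-3)·(-0.6667) + (2)·(-0.6667)) / 5 = 7/5 = 1.4
  s[B,B] = ((2.3333)·(2.3333) + (-1.6667)·(-1.6667) + (2.3333)·(2.3333) + (-1.6667)·(-1.6667) + (-0.6667)·(-0.6667) + (-0.6667)·(-0.6667)) / 5 = 17.3333/5 = 3.4667
  Sample standard deviations s_i = √(s[i,i]):
  s(A) = √(7.6) = 2.7568
  s(B) = √(3.4667) = 1.8619

Step 3 — r_{ij} = s_{ij} / (s_i · s_j):
  r[A,A] = 1 (diagonal).
  r[A,B] = 1.4 / (2.7568 · 1.8619) = 1.4 / 5.1329 = 0.2728
  r[B,B] = 1 (diagonal).

R is symmetric with unit diagonal. Assembling:

R = [[1, 0.2728],
 [0.2728, 1]]


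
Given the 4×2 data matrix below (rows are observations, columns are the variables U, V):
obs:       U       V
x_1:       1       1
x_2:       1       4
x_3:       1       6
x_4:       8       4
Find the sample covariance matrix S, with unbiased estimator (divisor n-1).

Step 1 — column means:
  mean(U) = (1 + 1 + 1 + 8) / 4 = 11/4 = 2.75
  mean(V) = (1 + 4 + 6 + 4) / 4 = 15/4 = 3.75

Step 2 — sample covariance S[i,j] = (1/(n-1)) · Σ_k (x_{k,i} - mean_i) · (x_{k,j} - mean_j), with n-1 = 3.
  S[U,U] = ((-1.75)·(-1.75) + (-1.75)·(-1.75) + (-1.75)·(-1.75) + (5.25)·(5.25)) / 3 = 36.75/3 = 12.25
  S[U,V] = ((-1.75)·(-2.75) + (-1.75)·(0.25) + (-1.75)·(2.25) + (5.25)·(0.25)) / 3 = 1.75/3 = 0.5833
  S[V,V] = ((-2.75)·(-2.75) + (0.25)·(0.25) + (2.25)·(2.25) + (0.25)·(0.25)) / 3 = 12.75/3 = 4.25

S is symmetric (S[j,i] = S[i,j]). Assembling:

S = [[12.25, 0.5833],
 [0.5833, 4.25]]


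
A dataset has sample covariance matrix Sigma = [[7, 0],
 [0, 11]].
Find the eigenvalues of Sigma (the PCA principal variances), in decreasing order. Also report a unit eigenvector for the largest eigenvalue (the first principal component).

Step 1 — characteristic polynomial of 2×2 Sigma:
  det(Sigma - λI) = λ² - trace · λ + det = 0.
  trace = 7 + 11 = 18, det = 7·11 - (0)² = 77.
Step 2 — discriminant:
  Δ = trace² - 4·det = 324 - 308 = 16.
Step 3 — eigenvalues:
  λ = (trace ± √Δ)/2 = (18 ± 4)/2,
  λ_1 = 11,  λ_2 = 7.

Step 4 — unit eigenvector for λ_1: Sigma is diagonal, so its eigenvectors are the coordinate axes. λ_1 = 11 is the diagonal entry on the second coordinate axis, hence
  v_1 = (0, 1) (||v_1|| = 1).

λ_1 = 11,  λ_2 = 7;  v_1 ≈ (0, 1)


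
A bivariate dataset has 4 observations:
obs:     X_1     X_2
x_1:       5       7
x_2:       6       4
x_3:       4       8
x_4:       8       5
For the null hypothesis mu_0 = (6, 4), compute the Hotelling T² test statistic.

Step 1 — sample mean vector:
  mean(X_1) = (5 + 6 + 4 + 8) / 4 = 23/4 = 5.75
  mean(X_2) = (7 + 4 + 8 + 5) / 4 = 24/4 = 6
  x̄ = (5.75, 6),  deviation x̄ - mu_0 = (5.75, 6) - (6, 4) = (-0.25, 2).

Step 2 — sample covariance matrix, S[i,j] = (1/(n-1)) · Σ_k (x_{k,i} - mean_i) · (x_{k,j} - mean_j), divisor n-1 = 3:
  S[X_1,X_1] = ((-0.75)·(-0.75) + (0.25)·(0.25) + (-1.75)·(-1.75) + (2.25)·(2.25)) / 3 = 8.75/3 = 2.9167
  S[X_1,X_2] = ((-0.75)·(1) + (0.25)·(-2) + (-1.75)·(2) + (2.25)·(-1)) / 3 = -7/3 = -2.3333
  S[X_2,X_2] = ((1)·(1) + (-2)·(-2) + (2)·(2) + (-1)·(-1)) / 3 = 10/3 = 3.3333
  S = [[2.9167, -2.3333],
 [-2.3333, 3.3333]].

Step 3 — invert S. det(S) = 2.9167·3.3333 - (-2.3333)² = 4.2778.
  S^{-1} = (1/det) · [[d, -b], [-b, a]] = [[0.7792, 0.5455],
 [0.5455, 0.6818]].

Step 4 — quadratic form (x̄ - mu_0)^T · S^{-1} · (x̄ - mu_0):
  S^{-1} · (x̄ - mu_0) = (0.8961, 1.2273),
  (x̄ - mu_0)^T · [...] = (-0.25)·(0.8961) + (2)·(1.2273) = 2.2305.

Step 5 — scale by n: T² = 4 · 2.2305 = 8.9221.

T² ≈ 8.9221


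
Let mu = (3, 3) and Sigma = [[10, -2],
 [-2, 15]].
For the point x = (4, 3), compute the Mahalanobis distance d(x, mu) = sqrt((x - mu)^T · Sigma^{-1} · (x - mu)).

Step 1 — centre the observation: (x - mu) = (1, 0).

Step 2 — invert Sigma. det(Sigma) = 10·15 - (-2)² = 146.
  Sigma^{-1} = (1/det) · [[d, -b], [-b, a]] = [[0.1027, 0.0137],
 [0.0137, 0.0685]].

Step 3 — form the quadratic (x - mu)^T · Sigma^{-1} · (x - mu):
  Sigma^{-1} · (x - mu) = (0.1027, 0.0137).
  (x - mu)^T · [Sigma^{-1} · (x - mu)] = (1)·(0.1027) + (0)·(0.0137) = 0.1027.

Step 4 — take square root: d = √(0.1027) ≈ 0.3205.

d(x, mu) = √(0.1027) ≈ 0.3205


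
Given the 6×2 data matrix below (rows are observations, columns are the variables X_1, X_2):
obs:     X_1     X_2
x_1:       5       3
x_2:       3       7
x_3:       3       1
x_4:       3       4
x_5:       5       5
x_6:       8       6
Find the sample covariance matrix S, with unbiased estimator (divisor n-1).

Step 1 — column means:
  mean(X_1) = (5 + 3 + 3 + 3 + 5 + 8) / 6 = 27/6 = 4.5
  mean(X_2) = (3 + 7 + 1 + 4 + 5 + 6) / 6 = 26/6 = 4.3333

Step 2 — sample covariance S[i,j] = (1/(n-1)) · Σ_k (x_{k,i} - mean_i) · (x_{k,j} - mean_j), with n-1 = 5.
  S[X_1,X_1] = ((0.5)·(0.5) + (-1.5)·(-1.5) + (-1.5)·(-1.5) + (-1.5)·(-1.5) + (0.5)·(0.5) + (3.5)·(3.5)) / 5 = 19.5/5 = 3.9
  S[X_1,X_2] = ((0.5)·(-1.3333) + (-1.5)·(2.6667) + (-1.5)·(-3.3333) + (-1.5)·(-0.3333) + (0.5)·(0.6667) + (3.5)·(1.6667)) / 5 = 7/5 = 1.4
  S[X_2,X_2] = ((-1.3333)·(-1.3333) + (2.6667)·(2.6667) + (-3.3333)·(-3.3333) + (-0.3333)·(-0.3333) + (0.6667)·(0.6667) + (1.6667)·(1.6667)) / 5 = 23.3333/5 = 4.6667

S is symmetric (S[j,i] = S[i,j]). Assembling:

S = [[3.9, 1.4],
 [1.4, 4.6667]]


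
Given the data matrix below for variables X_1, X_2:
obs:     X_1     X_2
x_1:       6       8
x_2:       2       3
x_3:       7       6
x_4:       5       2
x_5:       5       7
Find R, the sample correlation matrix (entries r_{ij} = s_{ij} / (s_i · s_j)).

Step 1 — column means:
  mean(X_1) = (6 + 2 + 7 + 5 + 5) / 5 = 25/5 = 5
  mean(X_2) = (8 + 3 + 6 + 2 + 7) / 5 = 26/5 = 5.2

Step 2 — sample variances and covariances s[i,j] = (1/(n-1)) · Σ_k (x_{k,i} - mean_i) · (x_{k,j} - mean_j), with n-1 = 4:
  s[X_1,X_1] = ((1)·(1) + (-3)·(-3) + (2)·(2) + (0)·(0) + (0)·(0)) / 4 = 14/4 = 3.5
  s[X_1,X_2] = ((1)·(2.8) + (-3)·(-2.2) + (2)·(0.8) + (0)·(-3.2) + (0)·(1.8)) / 4 = 11/4 = 2.75
  s[X_2,X_2] = ((2.8)·(2.8) + (-2.2)·(-2.2) + (0.8)·(0.8) + (-3.2)·(-3.2) + (1.8)·(1.8)) / 4 = 26.8/4 = 6.7
  Sample standard deviations s_i = √(s[i,i]):
  s(X_1) = √(3.5) = 1.8708
  s(X_2) = √(6.7) = 2.5884

Step 3 — r_{ij} = s_{ij} / (s_i · s_j):
  r[X_1,X_1] = 1 (diagonal).
  r[X_1,X_2] = 2.75 / (1.8708 · 2.5884) = 2.75 / 4.8425 = 0.5679
  r[X_2,X_2] = 1 (diagonal).

R is symmetric with unit diagonal. Assembling:

R = [[1, 0.5679],
 [0.5679, 1]]


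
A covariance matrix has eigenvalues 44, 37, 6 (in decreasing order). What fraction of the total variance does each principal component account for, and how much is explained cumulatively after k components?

Step 1 — total variance = trace(Sigma) = Σ λ_i = 44 + 37 + 6 = 87.

Step 2 — fraction explained by component i = λ_i / Σ λ:
  PC1: 44/87 = 0.5057
  PC2: 37/87 = 0.4253
  PC3: 6/87 = 0.069

Step 3 — cumulative fraction after k components = (λ_1 + ... + λ_k) / Σ λ:
  k = 1: 44/87 = 0.5057
  k = 2: (44 + 37)/87 = 81/87 = 0.931
  k = 3: (44 + 37 + 6)/87 = 87/87 = 1

Summary (fraction, with percent):

explained: PC1 0.5057 (50.57%), PC2 0.4253 (42.53%), PC3 0.069 (6.9%);  cumulative: 0.5057, 0.931, 1


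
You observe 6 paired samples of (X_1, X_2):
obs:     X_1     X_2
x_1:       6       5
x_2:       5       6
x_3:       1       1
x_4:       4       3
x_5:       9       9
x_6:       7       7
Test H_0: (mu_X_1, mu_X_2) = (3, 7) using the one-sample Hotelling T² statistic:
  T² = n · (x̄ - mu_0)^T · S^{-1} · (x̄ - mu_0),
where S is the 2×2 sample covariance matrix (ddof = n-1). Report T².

Step 1 — sample mean vector:
  mean(X_1) = (6 + 5 + 1 + 4 + 9 + 7) / 6 = 32/6 = 5.3333
  mean(X_2) = (5 + 6 + 1 + 3 + 9 + 7) / 6 = 31/6 = 5.1667
  x̄ = (5.3333, 5.1667),  deviation x̄ - mu_0 = (5.3333, 5.1667) - (3, 7) = (2.3333, -1.8333).

Step 2 — sample covariance matrix, S[i,j] = (1/(n-1)) · Σ_k (x_{k,i} - mean_i) · (x_{k,j} - mean_j), divisor n-1 = 5:
  S[X_1,X_1] = ((0.6667)·(0.6667) + (-0.3333)·(-0.3333) + (-4.3333)·(-4.3333) + (-1.3333)·(-1.3333) + (3.6667)·(3.6667) + (1.6667)·(1.6667)) / 5 = 37.3333/5 = 7.4667
  S[X_1,X_2] = ((0.6667)·(-0.1667) + (-0.3333)·(0.8333) + (-4.3333)·(-4.1667) + (-1.3333)·(-2.1667) + (3.6667)·(3.8333) + (1.6667)·(1.8333)) / 5 = 37.6667/5 = 7.5333
  S[X_2,X_2] = ((-0.1667)·(-0.1667) + (0.8333)·(0.8333) + (-4.1667)·(-4.1667) + (-2.1667)·(-2.1667) + (3.8333)·(3.8333) + (1.8333)·(1.8333)) / 5 = 40.8333/5 = 8.1667
  S = [[7.4667, 7.5333],
 [7.5333, 8.1667]].

Step 3 — invert S. det(S) = 7.4667·8.1667 - (7.5333)² = 4.2267.
  S^{-1} = (1/det) · [[d, -b], [-b, a]] = [[1.9322, -1.7823],
 [-1.7823, 1.7666]].

Step 4 — quadratic form (x̄ - mu_0)^T · S^{-1} · (x̄ - mu_0):
  S^{-1} · (x̄ - mu_0) = (7.776, -7.3975),
  (x̄ - mu_0)^T · [...] = (2.3333)·(7.776) + (-1.8333)·(-7.3975) = 31.7061.

Step 5 — scale by n: T² = 6 · 31.7061 = 190.2366.

T² ≈ 190.2366


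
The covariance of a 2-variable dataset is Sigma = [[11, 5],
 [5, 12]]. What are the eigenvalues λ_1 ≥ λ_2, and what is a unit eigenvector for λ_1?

Step 1 — characteristic polynomial of 2×2 Sigma:
  det(Sigma - λI) = λ² - trace · λ + det = 0.
  trace = 11 + 12 = 23, det = 11·12 - (5)² = 107.
Step 2 — discriminant:
  Δ = trace² - 4·det = 529 - 428 = 101.
Step 3 — eigenvalues:
  λ = (trace ± √Δ)/2 = (23 ± 10.0499)/2,
  λ_1 = 16.5249,  λ_2 = 6.4751.

Step 4 — unit eigenvector for λ_1: solve (Sigma - λ_1 I)v = 0. First row:
  (11 - 16.5249)·v_x + (5)·v_y = 0, i.e. (-5.5249)·v_x + (5)·v_y = 0,
  so v ∝ (b, λ_1 - a) = (5, 5.5249) = u.
  ||u|| = √((5)² + (5.5249)²) = √(55.5249) ≈ 7.4515,
  v_1 = u/||u|| ≈ (0.671, 0.7415) (||v_1|| = 1).

λ_1 = 16.5249,  λ_2 = 6.4751;  v_1 ≈ (0.671, 0.7415)


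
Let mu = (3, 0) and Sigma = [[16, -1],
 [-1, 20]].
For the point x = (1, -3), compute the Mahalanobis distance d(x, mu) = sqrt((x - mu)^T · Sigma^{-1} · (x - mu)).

Step 1 — centre the observation: (x - mu) = (-2, -3).

Step 2 — invert Sigma. det(Sigma) = 16·20 - (-1)² = 319.
  Sigma^{-1} = (1/det) · [[d, -b], [-b, a]] = [[0.0627, 0.0031],
 [0.0031, 0.0502]].

Step 3 — form the quadratic (x - mu)^T · Sigma^{-1} · (x - mu):
  Sigma^{-1} · (x - mu) = (-0.1348, -0.1567).
  (x - mu)^T · [Sigma^{-1} · (x - mu)] = (-2)·(-0.1348) + (-3)·(-0.1567) = 0.7398.

Step 4 — take square root: d = √(0.7398) ≈ 0.8601.

d(x, mu) = √(0.7398) ≈ 0.8601


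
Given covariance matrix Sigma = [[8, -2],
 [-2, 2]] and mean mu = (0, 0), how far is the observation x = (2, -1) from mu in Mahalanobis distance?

Step 1 — centre the observation: (x - mu) = (2, -1).

Step 2 — invert Sigma. det(Sigma) = 8·2 - (-2)² = 12.
  Sigma^{-1} = (1/det) · [[d, -b], [-b, a]] = [[0.1667, 0.1667],
 [0.1667, 0.6667]].

Step 3 — form the quadratic (x - mu)^T · Sigma^{-1} · (x - mu):
  Sigma^{-1} · (x - mu) = (0.1667, -0.3333).
  (x - mu)^T · [Sigma^{-1} · (x - mu)] = (2)·(0.1667) + (-1)·(-0.3333) = 0.6667.

Step 4 — take square root: d = √(0.6667) ≈ 0.8165.

d(x, mu) = √(0.6667) ≈ 0.8165


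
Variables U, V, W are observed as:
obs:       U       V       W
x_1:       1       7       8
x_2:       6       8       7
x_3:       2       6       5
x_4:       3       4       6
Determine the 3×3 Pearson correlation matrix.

Step 1 — column means:
  mean(U) = (1 + 6 + 2 + 3) / 4 = 12/4 = 3
  mean(V) = (7 + 8 + 6 + 4) / 4 = 25/4 = 6.25
  mean(W) = (8 + 7 + 5 + 6) / 4 = 26/4 = 6.5

Step 2 — sample variances and covariances s[i,j] = (1/(n-1)) · Σ_k (x_{k,i} - mean_i) · (x_{k,j} - mean_j), with n-1 = 3:
  s[U,U] = ((-2)·(-2) + (3)·(3) + (-1)·(-1) + (0)·(0)) / 3 = 14/3 = 4.6667
  s[U,V] = ((-2)·(0.75) + (3)·(1.75) + (-1)·(-0.25) + (0)·(-2.25)) / 3 = 4/3 = 1.3333
  s[U,W] = ((-2)·(1.5) + (3)·(0.5) + (-1)·(-1.5) + (0)·(-0.5)) / 3 = 0/3 = 0
  s[V,V] = ((0.75)·(0.75) + (1.75)·(1.75) + (-0.25)·(-0.25) + (-2.25)·(-2.25)) / 3 = 8.75/3 = 2.9167
  s[V,W] = ((0.75)·(1.5) + (1.75)·(0.5) + (-0.25)·(-1.5) + (-2.25)·(-0.5)) / 3 = 3.5/3 = 1.1667
  s[W,W] = ((1.5)·(1.5) + (0.5)·(0.5) + (-1.5)·(-1.5) + (-0.5)·(-0.5)) / 3 = 5/3 = 1.6667
  Sample standard deviations s_i = √(s[i,i]):
  s(U) = √(4.6667) = 2.1602
  s(V) = √(2.9167) = 1.7078
  s(W) = √(1.6667) = 1.291

Step 3 — r_{ij} = s_{ij} / (s_i · s_j):
  r[U,U] = 1 (diagonal).
  r[U,V] = 1.3333 / (2.1602 · 1.7078) = 1.3333 / 3.6893 = 0.3614
  r[U,W] = 0 / (2.1602 · 1.291) = 0 / 2.7889 = 0
  r[V,V] = 1 (diagonal).
  r[V,W] = 1.1667 / (1.7078 · 1.291) = 1.1667 / 2.2048 = 0.5292
  r[W,W] = 1 (diagonal).

R is symmetric with unit diagonal. Assembling:

R = [[1, 0.3614, 0],
 [0.3614, 1, 0.5292],
 [0, 0.5292, 1]]


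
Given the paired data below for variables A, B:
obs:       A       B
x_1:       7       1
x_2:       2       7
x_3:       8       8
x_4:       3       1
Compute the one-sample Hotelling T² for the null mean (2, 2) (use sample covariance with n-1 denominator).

Step 1 — sample mean vector:
  mean(A) = (7 + 2 + 8 + 3) / 4 = 20/4 = 5
  mean(B) = (1 + 7 + 8 + 1) / 4 = 17/4 = 4.25
  x̄ = (5, 4.25),  deviation x̄ - mu_0 = (5, 4.25) - (2, 2) = (3, 2.25).

Step 2 — sample covariance matrix, S[i,j] = (1/(n-1)) · Σ_k (x_{k,i} - mean_i) · (x_{k,j} - mean_j), divisor n-1 = 3:
  S[A,A] = ((2)·(2) + (-3)·(-3) + (3)·(3) + (-2)·(-2)) / 3 = 26/3 = 8.6667
  S[A,B] = ((2)·(-3.25) + (-3)·(2.75) + (3)·(3.75) + (-2)·(-3.25)) / 3 = 3/3 = 1
  S[B,B] = ((-3.25)·(-3.25) + (2.75)·(2.75) + (3.75)·(3.75) + (-3.25)·(-3.25)) / 3 = 42.75/3 = 14.25
  S = [[8.6667, 1],
 [1, 14.25]].

Step 3 — invert S. det(S) = 8.6667·14.25 - (1)² = 122.5.
  S^{-1} = (1/det) · [[d, -b], [-b, a]] = [[0.1163, -0.0082],
 [-0.0082, 0.0707]].

Step 4 — quadratic form (x̄ - mu_0)^T · S^{-1} · (x̄ - mu_0):
  S^{-1} · (x̄ - mu_0) = (0.3306, 0.1347),
  (x̄ - mu_0)^T · [...] = (3)·(0.3306) + (2.25)·(0.1347) = 1.2949.

Step 5 — scale by n: T² = 4 · 1.2949 = 5.1796.

T² ≈ 5.1796


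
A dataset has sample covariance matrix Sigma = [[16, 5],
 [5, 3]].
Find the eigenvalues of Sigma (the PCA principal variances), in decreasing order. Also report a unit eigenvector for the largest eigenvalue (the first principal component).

Step 1 — characteristic polynomial of 2×2 Sigma:
  det(Sigma - λI) = λ² - trace · λ + det = 0.
  trace = 16 + 3 = 19, det = 16·3 - (5)² = 23.
Step 2 — discriminant:
  Δ = trace² - 4·det = 361 - 92 = 269.
Step 3 — eigenvalues:
  λ = (trace ± √Δ)/2 = (19 ± 16.4012)/2,
  λ_1 = 17.7006,  λ_2 = 1.2994.

Step 4 — unit eigenvector for λ_1: solve (Sigma - λ_1 I)v = 0. First row:
  (16 - 17.7006)·v_x + (5)·v_y = 0, i.e. (-1.7006)·v_x + (5)·v_y = 0,
  so v ∝ (b, λ_1 - a) = (5, 1.7006) = u.
  ||u|| = √((5)² + (1.7006)²) = √(27.8921) ≈ 5.2813,
  v_1 = u/||u|| ≈ (0.9467, 0.322) (||v_1|| = 1).

λ_1 = 17.7006,  λ_2 = 1.2994;  v_1 ≈ (0.9467, 0.322)


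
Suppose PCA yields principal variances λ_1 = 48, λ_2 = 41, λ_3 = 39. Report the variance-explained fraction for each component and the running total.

Step 1 — total variance = trace(Sigma) = Σ λ_i = 48 + 41 + 39 = 128.

Step 2 — fraction explained by component i = λ_i / Σ λ:
  PC1: 48/128 = 0.375
  PC2: 41/128 = 0.3203
  PC3: 39/128 = 0.3047

Step 3 — cumulative fraction after k components = (λ_1 + ... + λ_k) / Σ λ:
  k = 1: 48/128 = 0.375
  k = 2: (48 + 41)/128 = 89/128 = 0.6953
  k = 3: (48 + 41 + 39)/128 = 128/128 = 1

Summary (fraction, with percent):

explained: PC1 0.375 (37.5%), PC2 0.3203 (32.03%), PC3 0.3047 (30.47%);  cumulative: 0.375, 0.6953, 1


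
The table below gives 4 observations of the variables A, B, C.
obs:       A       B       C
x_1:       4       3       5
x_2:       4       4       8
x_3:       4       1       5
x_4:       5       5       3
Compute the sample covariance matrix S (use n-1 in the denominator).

Step 1 — column means:
  mean(A) = (4 + 4 + 4 + 5) / 4 = 17/4 = 4.25
  mean(B) = (3 + 4 + 1 + 5) / 4 = 13/4 = 3.25
  mean(C) = (5 + 8 + 5 + 3) / 4 = 21/4 = 5.25

Step 2 — sample covariance S[i,j] = (1/(n-1)) · Σ_k (x_{k,i} - mean_i) · (x_{k,j} - mean_j), with n-1 = 3.
  S[A,A] = ((-0.25)·(-0.25) + (-0.25)·(-0.25) + (-0.25)·(-0.25) + (0.75)·(0.75)) / 3 = 0.75/3 = 0.25
  S[A,B] = ((-0.25)·(-0.25) + (-0.25)·(0.75) + (-0.25)·(-2.25) + (0.75)·(1.75)) / 3 = 1.75/3 = 0.5833
  S[A,C] = ((-0.25)·(-0.25) + (-0.25)·(2.75) + (-0.25)·(-0.25) + (0.75)·(-2.25)) / 3 = -2.25/3 = -0.75
  S[B,B] = ((-0.25)·(-0.25) + (0.75)·(0.75) + (-2.25)·(-2.25) + (1.75)·(1.75)) / 3 = 8.75/3 = 2.9167
  S[B,C] = ((-0.25)·(-0.25) + (0.75)·(2.75) + (-2.25)·(-0.25) + (1.75)·(-2.25)) / 3 = -1.25/3 = -0.4167
  S[C,C] = ((-0.25)·(-0.25) + (2.75)·(2.75) + (-0.25)·(-0.25) + (-2.25)·(-2.25)) / 3 = 12.75/3 = 4.25

S is symmetric (S[j,i] = S[i,j]). Assembling:

S = [[0.25, 0.5833, -0.75],
 [0.5833, 2.9167, -0.4167],
 [-0.75, -0.4167, 4.25]]


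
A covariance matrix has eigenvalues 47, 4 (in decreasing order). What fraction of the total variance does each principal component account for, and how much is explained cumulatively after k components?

Step 1 — total variance = trace(Sigma) = Σ λ_i = 47 + 4 = 51.

Step 2 — fraction explained by component i = λ_i / Σ λ:
  PC1: 47/51 = 0.9216
  PC2: 4/51 = 0.0784

Step 3 — cumulative fraction after k components = (λ_1 + ... + λ_k) / Σ λ:
  k = 1: 47/51 = 0.9216
  k = 2: (47 + 4)/51 = 51/51 = 1

Summary (fraction, with percent):

explained: PC1 0.9216 (92.16%), PC2 0.0784 (7.84%);  cumulative: 0.9216, 1


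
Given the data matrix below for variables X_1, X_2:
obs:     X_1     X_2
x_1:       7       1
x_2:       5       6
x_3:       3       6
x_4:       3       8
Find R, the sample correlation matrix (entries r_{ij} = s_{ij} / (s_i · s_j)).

Step 1 — column means:
  mean(X_1) = (7 + 5 + 3 + 3) / 4 = 18/4 = 4.5
  mean(X_2) = (1 + 6 + 6 + 8) / 4 = 21/4 = 5.25

Step 2 — sample variances and covariances s[i,j] = (1/(n-1)) · Σ_k (x_{k,i} - mean_i) · (x_{k,j} - mean_j), with n-1 = 3:
  s[X_1,X_1] = ((2.5)·(2.5) + (0.5)·(0.5) + (-1.5)·(-1.5) + (-1.5)·(-1.5)) / 3 = 11/3 = 3.6667
  s[X_1,X_2] = ((2.5)·(-4.25) + (0.5)·(0.75) + (-1.5)·(0.75) + (-1.5)·(2.75)) / 3 = -15.5/3 = -5.1667
  s[X_2,X_2] = ((-4.25)·(-4.25) + (0.75)·(0.75) + (0.75)·(0.75) + (2.75)·(2.75)) / 3 = 26.75/3 = 8.9167
  Sample standard deviations s_i = √(s[i,i]):
  s(X_1) = √(3.6667) = 1.9149
  s(X_2) = √(8.9167) = 2.9861

Step 3 — r_{ij} = s_{ij} / (s_i · s_j):
  r[X_1,X_1] = 1 (diagonal).
  r[X_1,X_2] = -5.1667 / (1.9149 · 2.9861) = -5.1667 / 5.7179 = -0.9036
  r[X_2,X_2] = 1 (diagonal).

R is symmetric with unit diagonal. Assembling:

R = [[1, -0.9036],
 [-0.9036, 1]]


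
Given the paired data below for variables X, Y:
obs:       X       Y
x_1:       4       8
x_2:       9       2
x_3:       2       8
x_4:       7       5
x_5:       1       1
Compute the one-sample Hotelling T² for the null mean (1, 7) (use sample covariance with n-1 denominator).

Step 1 — sample mean vector:
  mean(X) = (4 + 9 + 2 + 7 + 1) / 5 = 23/5 = 4.6
  mean(Y) = (8 + 2 + 8 + 5 + 1) / 5 = 24/5 = 4.8
  x̄ = (4.6, 4.8),  deviation x̄ - mu_0 = (4.6, 4.8) - (1, 7) = (3.6, -2.2).

Step 2 — sample covariance matrix, S[i,j] = (1/(n-1)) · Σ_k (x_{k,i} - mean_i) · (x_{k,j} - mean_j), divisor n-1 = 4:
  S[X,X] = ((-0.6)·(-0.6) + (4.4)·(4.4) + (-2.6)·(-2.6) + (2.4)·(2.4) + (-3.6)·(-3.6)) / 4 = 45.2/4 = 11.3
  S[X,Y] = ((-0.6)·(3.2) + (4.4)·(-2.8) + (-2.6)·(3.2) + (2.4)·(0.2) + (-3.6)·(-3.8)) / 4 = -8.4/4 = -2.1
  S[Y,Y] = ((3.2)·(3.2) + (-2.8)·(-2.8) + (3.2)·(3.2) + (0.2)·(0.2) + (-3.8)·(-3.8)) / 4 = 42.8/4 = 10.7
  S = [[11.3, -2.1],
 [-2.1, 10.7]].

Step 3 — invert S. det(S) = 11.3·10.7 - (-2.1)² = 116.5.
  S^{-1} = (1/det) · [[d, -b], [-b, a]] = [[0.0918, 0.018],
 [0.018, 0.097]].

Step 4 — quadratic form (x̄ - mu_0)^T · S^{-1} · (x̄ - mu_0):
  S^{-1} · (x̄ - mu_0) = (0.291, -0.1485),
  (x̄ - mu_0)^T · [...] = (3.6)·(0.291) + (-2.2)·(-0.1485) = 1.3742.

Step 5 — scale by n: T² = 5 · 1.3742 = 6.8712.

T² ≈ 6.8712


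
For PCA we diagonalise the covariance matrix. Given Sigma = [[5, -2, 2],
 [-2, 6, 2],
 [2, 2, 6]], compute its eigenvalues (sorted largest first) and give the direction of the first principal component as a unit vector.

Step 1 — characteristic polynomial p(λ) = det(λI - Sigma) = λ³ - tr·λ² + c_1·λ - det, where tr = trace, c_1 = sum of the principal 2×2 minors, det = det(Sigma):
  tr = 5 + 6 + 6 = 17,
  c_1 = (5·6 - (-2)²) + (5·6 - (2)²) + (6·6 - (2)²) = 26 + 26 + 32 = 84,
  det = 5·(6·6 - (2)²) - (-2)·((-2)·6 - (2)·(2)) + (2)·((-2)·(2) - 6·(2)) = 5·(32) - (-2)·(-16) + (2)·(-16) = 96.
  So p(λ) = λ³ - 17λ² + 84λ - 96.
Step 2 — look for an integer root (rational root theorem: any rational root is an integer divisor of 96). Testing λ = 8:
  p(8) = 512 - 1088 + 672 - 96 = 0  ✓
  Dividing out (λ - 8): p(λ) = (λ - 8)(λ² - 9λ + 12).
Step 3 — remaining eigenvalues from the quadratic λ² - 9λ + 12 = 0:
  Δ = 9² - 4·12 = 81 - 48 = 33,  λ = (9 ± √33)/2 = (9 ± 5.7446)/2 ≈ 7.3723 or 1.6277.
  Sorted: λ_1 = 8,  λ_2 = 7.3723,  λ_3 = 1.6277  (check: sum = 17 = tr ✓).

Step 4 — unit eigenvector for λ_1 = 8: v spans the null space of (Sigma - λ_1 I), whose rows are
  r_1 = (-3, -2, 2),  r_2 = (-2, -2, 2),  r_3 = (2, 2, -2).
  v is orthogonal to every row, so take v ∝ r_1 × r_2 = ((-2)·(2) - (2)·(-2), (2)·(-2) - (-3)·(2), (-3)·(-2) - (-2)·(-2)) = (0, 2, 2).
  Rescale (divide by 2): u = (0, 1, 1).
  ||u|| = √((0)² + (1)² + (1)²) = √(2) ≈ 1.4142,  v_1 = u/||u|| ≈ (0, 0.7071, 0.7071) (||v_1|| = 1).

λ_1 = 8,  λ_2 = 7.3723,  λ_3 = 1.6277;  v_1 ≈ (0, 0.7071, 0.7071)


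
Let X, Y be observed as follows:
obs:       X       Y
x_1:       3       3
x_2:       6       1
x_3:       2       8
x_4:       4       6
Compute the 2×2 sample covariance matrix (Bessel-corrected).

Step 1 — column means:
  mean(X) = (3 + 6 + 2 + 4) / 4 = 15/4 = 3.75
  mean(Y) = (3 + 1 + 8 + 6) / 4 = 18/4 = 4.5

Step 2 — sample covariance S[i,j] = (1/(n-1)) · Σ_k (x_{k,i} - mean_i) · (x_{k,j} - mean_j), with n-1 = 3.
  S[X,X] = ((-0.75)·(-0.75) + (2.25)·(2.25) + (-1.75)·(-1.75) + (0.25)·(0.25)) / 3 = 8.75/3 = 2.9167
  S[X,Y] = ((-0.75)·(-1.5) + (2.25)·(-3.5) + (-1.75)·(3.5) + (0.25)·(1.5)) / 3 = -12.5/3 = -4.1667
  S[Y,Y] = ((-1.5)·(-1.5) + (-3.5)·(-3.5) + (3.5)·(3.5) + (1.5)·(1.5)) / 3 = 29/3 = 9.6667

S is symmetric (S[j,i] = S[i,j]). Assembling:

S = [[2.9167, -4.1667],
 [-4.1667, 9.6667]]


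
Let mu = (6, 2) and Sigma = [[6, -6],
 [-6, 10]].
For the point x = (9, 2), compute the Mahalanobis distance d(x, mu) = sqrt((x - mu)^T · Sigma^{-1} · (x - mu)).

Step 1 — centre the observation: (x - mu) = (3, 0).

Step 2 — invert Sigma. det(Sigma) = 6·10 - (-6)² = 24.
  Sigma^{-1} = (1/det) · [[d, -b], [-b, a]] = [[0.4167, 0.25],
 [0.25, 0.25]].

Step 3 — form the quadratic (x - mu)^T · Sigma^{-1} · (x - mu):
  Sigma^{-1} · (x - mu) = (1.25, 0.75).
  (x - mu)^T · [Sigma^{-1} · (x - mu)] = (3)·(1.25) + (0)·(0.75) = 3.75.

Step 4 — take square root: d = √(3.75) ≈ 1.9365.

d(x, mu) = √(3.75) ≈ 1.9365


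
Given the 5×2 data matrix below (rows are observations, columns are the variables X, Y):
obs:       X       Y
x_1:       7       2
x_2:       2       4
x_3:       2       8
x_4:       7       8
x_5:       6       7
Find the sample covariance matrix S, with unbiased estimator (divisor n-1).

Step 1 — column means:
  mean(X) = (7 + 2 + 2 + 7 + 6) / 5 = 24/5 = 4.8
  mean(Y) = (2 + 4 + 8 + 8 + 7) / 5 = 29/5 = 5.8

Step 2 — sample covariance S[i,j] = (1/(n-1)) · Σ_k (x_{k,i} - mean_i) · (x_{k,j} - mean_j), with n-1 = 4.
  S[X,X] = ((2.2)·(2.2) + (-2.8)·(-2.8) + (-2.8)·(-2.8) + (2.2)·(2.2) + (1.2)·(1.2)) / 4 = 26.8/4 = 6.7
  S[X,Y] = ((2.2)·(-3.8) + (-2.8)·(-1.8) + (-2.8)·(2.2) + (2.2)·(2.2) + (1.2)·(1.2)) / 4 = -3.2/4 = -0.8
  S[Y,Y] = ((-3.8)·(-3.8) + (-1.8)·(-1.8) + (2.2)·(2.2) + (2.2)·(2.2) + (1.2)·(1.2)) / 4 = 28.8/4 = 7.2

S is symmetric (S[j,i] = S[i,j]). Assembling:

S = [[6.7, -0.8],
 [-0.8, 7.2]]


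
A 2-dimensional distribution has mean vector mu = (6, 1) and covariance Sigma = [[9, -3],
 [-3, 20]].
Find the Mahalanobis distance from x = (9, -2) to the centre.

Step 1 — centre the observation: (x - mu) = (3, -3).

Step 2 — invert Sigma. det(Sigma) = 9·20 - (-3)² = 171.
  Sigma^{-1} = (1/det) · [[d, -b], [-b, a]] = [[0.117, 0.0175],
 [0.0175, 0.0526]].

Step 3 — form the quadratic (x - mu)^T · Sigma^{-1} · (x - mu):
  Sigma^{-1} · (x - mu) = (0.2982, -0.1053).
  (x - mu)^T · [Sigma^{-1} · (x - mu)] = (3)·(0.2982) + (-3)·(-0.1053) = 1.2105.

Step 4 — take square root: d = √(1.2105) ≈ 1.1002.

d(x, mu) = √(1.2105) ≈ 1.1002


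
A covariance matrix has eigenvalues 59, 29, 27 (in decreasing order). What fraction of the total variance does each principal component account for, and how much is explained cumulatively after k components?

Step 1 — total variance = trace(Sigma) = Σ λ_i = 59 + 29 + 27 = 115.

Step 2 — fraction explained by component i = λ_i / Σ λ:
  PC1: 59/115 = 0.513
  PC2: 29/115 = 0.2522
  PC3: 27/115 = 0.2348

Step 3 — cumulative fraction after k components = (λ_1 + ... + λ_k) / Σ λ:
  k = 1: 59/115 = 0.513
  k = 2: (59 + 29)/115 = 88/115 = 0.7652
  k = 3: (59 + 29 + 27)/115 = 115/115 = 1

Summary (fraction, with percent):

explained: PC1 0.513 (51.3%), PC2 0.2522 (25.22%), PC3 0.2348 (23.48%);  cumulative: 0.513, 0.7652, 1


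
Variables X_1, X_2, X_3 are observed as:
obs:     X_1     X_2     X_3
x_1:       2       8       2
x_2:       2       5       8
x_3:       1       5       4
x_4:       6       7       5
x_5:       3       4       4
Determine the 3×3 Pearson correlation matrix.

Step 1 — column means:
  mean(X_1) = (2 + 2 + 1 + 6 + 3) / 5 = 14/5 = 2.8
  mean(X_2) = (8 + 5 + 5 + 7 + 4) / 5 = 29/5 = 5.8
  mean(X_3) = (2 + 8 + 4 + 5 + 4) / 5 = 23/5 = 4.6

Step 2 — sample variances and covariances s[i,j] = (1/(n-1)) · Σ_k (x_{k,i} - mean_i) · (x_{k,j} - mean_j), with n-1 = 4:
  s[X_1,X_1] = ((-0.8)·(-0.8) + (-0.8)·(-0.8) + (-1.8)·(-1.8) + (3.2)·(3.2) + (0.2)·(0.2)) / 4 = 14.8/4 = 3.7
  s[X_1,X_2] = ((-0.8)·(2.2) + (-0.8)·(-0.8) + (-1.8)·(-0.8) + (3.2)·(1.2) + (0.2)·(-1.8)) / 4 = 3.8/4 = 0.95
  s[X_1,X_3] = ((-0.8)·(-2.6) + (-0.8)·(3.4) + (-1.8)·(-0.6) + (3.2)·(0.4) + (0.2)·(-0.6)) / 4 = 1.6/4 = 0.4
  s[X_2,X_2] = ((2.2)·(2.2) + (-0.8)·(-0.8) + (-0.8)·(-0.8) + (1.2)·(1.2) + (-1.8)·(-1.8)) / 4 = 10.8/4 = 2.7
  s[X_2,X_3] = ((2.2)·(-2.6) + (-0.8)·(3.4) + (-0.8)·(-0.6) + (1.2)·(0.4) + (-1.8)·(-0.6)) / 4 = -6.4/4 = -1.6
  s[X_3,X_3] = ((-2.6)·(-2.6) + (3.4)·(3.4) + (-0.6)·(-0.6) + (0.4)·(0.4) + (-0.6)·(-0.6)) / 4 = 19.2/4 = 4.8
  Sample standard deviations s_i = √(s[i,i]):
  s(X_1) = √(3.7) = 1.9235
  s(X_2) = √(2.7) = 1.6432
  s(X_3) = √(4.8) = 2.1909

Step 3 — r_{ij} = s_{ij} / (s_i · s_j):
  r[X_1,X_1] = 1 (diagonal).
  r[X_1,X_2] = 0.95 / (1.9235 · 1.6432) = 0.95 / 3.1607 = 0.3006
  r[X_1,X_3] = 0.4 / (1.9235 · 2.1909) = 0.4 / 4.2143 = 0.0949
  r[X_2,X_2] = 1 (diagonal).
  r[X_2,X_3] = -1.6 / (1.6432 · 2.1909) = -1.6 / 3.6 = -0.4444
  r[X_3,X_3] = 1 (diagonal).

R is symmetric with unit diagonal. Assembling:

R = [[1, 0.3006, 0.0949],
 [0.3006, 1, -0.4444],
 [0.0949, -0.4444, 1]]
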